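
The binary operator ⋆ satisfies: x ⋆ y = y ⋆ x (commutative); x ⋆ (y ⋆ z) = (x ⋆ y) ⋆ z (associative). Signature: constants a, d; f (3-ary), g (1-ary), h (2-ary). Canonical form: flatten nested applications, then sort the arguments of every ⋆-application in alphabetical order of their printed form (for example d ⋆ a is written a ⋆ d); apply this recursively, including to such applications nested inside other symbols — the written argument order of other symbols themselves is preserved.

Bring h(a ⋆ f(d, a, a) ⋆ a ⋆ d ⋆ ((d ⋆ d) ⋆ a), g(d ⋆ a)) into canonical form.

Answer: h(a ⋆ a ⋆ a ⋆ d ⋆ d ⋆ d ⋆ f(d, a, a), g(a ⋆ d))

Derivation:
Focus inside:  a ⋆ f(d, a, a) ⋆ a ⋆ d ⋆ ((d ⋆ d) ⋆ a)
Flatten:  a ⋆ f(d, a, a) ⋆ a ⋆ d ⋆ d ⋆ d ⋆ a
Sort:  a ⋆ a ⋆ a ⋆ d ⋆ d ⋆ d ⋆ f(d, a, a)
Reassemble:  h(a ⋆ a ⋆ a ⋆ d ⋆ d ⋆ d ⋆ f(d, a, a), g(a ⋆ d))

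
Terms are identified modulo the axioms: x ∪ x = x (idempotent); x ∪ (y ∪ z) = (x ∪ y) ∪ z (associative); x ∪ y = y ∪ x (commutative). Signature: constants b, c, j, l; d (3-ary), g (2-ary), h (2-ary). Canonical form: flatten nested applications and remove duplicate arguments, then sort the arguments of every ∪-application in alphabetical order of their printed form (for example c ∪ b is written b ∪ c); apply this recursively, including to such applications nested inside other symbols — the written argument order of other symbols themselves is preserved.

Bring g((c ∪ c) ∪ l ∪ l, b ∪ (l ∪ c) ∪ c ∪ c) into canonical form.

Answer: g(c ∪ l, b ∪ c ∪ l)

Derivation:
Descend into:  b ∪ (l ∪ c) ∪ c ∪ c
Un-nest:  b ∪ l ∪ c ∪ c ∪ c
Deduplicate:  drop duplicate c, c
Sort:  b ∪ c ∪ l
Rebuild:  g(c ∪ l, b ∪ c ∪ l)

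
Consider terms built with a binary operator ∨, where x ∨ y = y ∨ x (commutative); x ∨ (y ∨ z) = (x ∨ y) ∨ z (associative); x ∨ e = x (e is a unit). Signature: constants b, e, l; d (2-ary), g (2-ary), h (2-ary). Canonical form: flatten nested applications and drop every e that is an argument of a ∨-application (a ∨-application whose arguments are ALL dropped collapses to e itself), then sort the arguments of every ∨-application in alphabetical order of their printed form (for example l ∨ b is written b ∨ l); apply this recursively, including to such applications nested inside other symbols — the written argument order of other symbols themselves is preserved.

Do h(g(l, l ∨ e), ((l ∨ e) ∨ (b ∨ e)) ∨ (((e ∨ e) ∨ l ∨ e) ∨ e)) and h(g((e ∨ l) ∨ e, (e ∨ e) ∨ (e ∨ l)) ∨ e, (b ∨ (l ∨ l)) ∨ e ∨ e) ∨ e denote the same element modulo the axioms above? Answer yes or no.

Left:  h(g(l, l ∨ e), ((l ∨ e) ∨ (b ∨ e)) ∨ (((e ∨ e) ∨ l ∨ e) ∨ e))
  Descend into:  ((l ∨ e) ∨ (b ∨ e)) ∨ (((e ∨ e) ∨ l ∨ e) ∨ e)
  Flatten:  l ∨ e ∨ b ∨ e ∨ e ∨ e ∨ l ∨ e ∨ e
  Unit:  drop e (×6)
  Sort:  b ∨ l ∨ l
  Reassemble:  h(g(l, l), b ∨ l ∨ l)
Right:  h(g((e ∨ l) ∨ e, (e ∨ e) ∨ (e ∨ l)) ∨ e, (b ∨ (l ∨ l)) ∨ e ∨ e) ∨ e
  Canonicalize subterm:  h(g((e ∨ l) ∨ e, (e ∨ e) ∨ (e ∨ l)) ∨ e, (b ∨ (l ∨ l)) ∨ e ∨ e)  →  h(g(l, l), b ∨ l ∨ l)
  Units out:  drop e
  Sort arguments:  h(g(l, l), b ∨ l ∨ l)

Answer: yes — both canonical forms are h(g(l, l), b ∨ l ∨ l)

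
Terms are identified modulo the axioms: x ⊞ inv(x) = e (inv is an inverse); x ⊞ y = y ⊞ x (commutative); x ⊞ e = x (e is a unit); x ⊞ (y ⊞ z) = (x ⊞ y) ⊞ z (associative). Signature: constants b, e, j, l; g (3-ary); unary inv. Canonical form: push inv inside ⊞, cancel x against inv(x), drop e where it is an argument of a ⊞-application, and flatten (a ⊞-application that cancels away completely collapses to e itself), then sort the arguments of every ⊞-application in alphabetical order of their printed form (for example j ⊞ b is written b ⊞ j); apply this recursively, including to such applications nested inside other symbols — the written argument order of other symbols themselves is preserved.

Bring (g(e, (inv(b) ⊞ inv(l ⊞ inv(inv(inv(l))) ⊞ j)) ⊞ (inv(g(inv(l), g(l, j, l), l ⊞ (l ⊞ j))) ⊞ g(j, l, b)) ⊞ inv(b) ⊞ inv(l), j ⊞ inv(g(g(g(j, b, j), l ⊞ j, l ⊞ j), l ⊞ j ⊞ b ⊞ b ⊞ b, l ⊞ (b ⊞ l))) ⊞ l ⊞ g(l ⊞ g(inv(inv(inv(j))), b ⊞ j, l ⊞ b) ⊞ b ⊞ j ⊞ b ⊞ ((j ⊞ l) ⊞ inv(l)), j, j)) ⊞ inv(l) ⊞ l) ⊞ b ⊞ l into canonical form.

Answer: b ⊞ g(e, g(j, l, b) ⊞ inv(b) ⊞ inv(b) ⊞ inv(g(inv(l), g(l, j, l), j ⊞ l ⊞ l)) ⊞ inv(j) ⊞ inv(l), g(b ⊞ b ⊞ g(inv(j), b ⊞ j, b ⊞ l) ⊞ j ⊞ j ⊞ l, j, j) ⊞ inv(g(g(g(j, b, j), j ⊞ l, j ⊞ l), b ⊞ b ⊞ b ⊞ j ⊞ l, b ⊞ l ⊞ l)) ⊞ j ⊞ l) ⊞ l

Derivation:
Push inv inside:  distribute inv over ⊞ and collapse double inv
Collect:  g(e, g(j, l, b) ⊞ inv(b) ⊞ inv(b) ⊞ inv(g(inv(l), g(l, j, l), j ⊞ l ⊞ l)) ⊞ inv(j) ⊞ inv(l), g(b ⊞ b ⊞ g(inv(j), b ⊞ j, b ⊞ l) ⊞ j ⊞ j ⊞ l, j, j) ⊞ inv(g(g(g(j, b, j), j ⊞ l, j ⊞ l), b ⊞ b ⊞ b ⊞ j ⊞ l, b ⊞ l ⊞ l)) ⊞ j ⊞ l) ⊞ l ⊞ b
Sort arguments:  b ⊞ g(e, g(j, l, b) ⊞ inv(b) ⊞ inv(b) ⊞ inv(g(inv(l), g(l, j, l), j ⊞ l ⊞ l)) ⊞ inv(j) ⊞ inv(l), g(b ⊞ b ⊞ g(inv(j), b ⊞ j, b ⊞ l) ⊞ j ⊞ j ⊞ l, j, j) ⊞ inv(g(g(g(j, b, j), j ⊞ l, j ⊞ l), b ⊞ b ⊞ b ⊞ j ⊞ l, b ⊞ l ⊞ l)) ⊞ j ⊞ l) ⊞ l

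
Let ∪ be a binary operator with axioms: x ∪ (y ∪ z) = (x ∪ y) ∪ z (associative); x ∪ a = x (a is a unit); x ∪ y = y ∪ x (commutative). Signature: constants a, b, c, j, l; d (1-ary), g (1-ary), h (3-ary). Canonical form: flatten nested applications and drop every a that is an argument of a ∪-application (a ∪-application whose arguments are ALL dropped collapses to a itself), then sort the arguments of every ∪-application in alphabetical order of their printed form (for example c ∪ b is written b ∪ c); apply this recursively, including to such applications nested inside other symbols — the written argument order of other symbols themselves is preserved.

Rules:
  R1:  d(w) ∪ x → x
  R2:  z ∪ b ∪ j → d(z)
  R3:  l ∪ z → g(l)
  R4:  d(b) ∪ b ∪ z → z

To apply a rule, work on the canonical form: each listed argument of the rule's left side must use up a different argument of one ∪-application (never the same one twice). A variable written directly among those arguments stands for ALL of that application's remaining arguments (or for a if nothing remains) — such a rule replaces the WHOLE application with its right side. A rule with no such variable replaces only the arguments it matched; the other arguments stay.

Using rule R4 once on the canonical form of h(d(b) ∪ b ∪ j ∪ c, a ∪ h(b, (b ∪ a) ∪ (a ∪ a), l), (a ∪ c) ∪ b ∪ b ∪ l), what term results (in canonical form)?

Canonical form:  h(b ∪ c ∪ d(b) ∪ j, h(b, b, l), b ∪ b ∪ c ∪ l)
Match R4:  consume b, d(b);  z := c ∪ j
The extension variable absorbs all remaining arguments, so the whole application is rewritten.
Result:  h(c ∪ j, h(b, b, l), b ∪ b ∪ c ∪ l)

Answer: h(c ∪ j, h(b, b, l), b ∪ b ∪ c ∪ l)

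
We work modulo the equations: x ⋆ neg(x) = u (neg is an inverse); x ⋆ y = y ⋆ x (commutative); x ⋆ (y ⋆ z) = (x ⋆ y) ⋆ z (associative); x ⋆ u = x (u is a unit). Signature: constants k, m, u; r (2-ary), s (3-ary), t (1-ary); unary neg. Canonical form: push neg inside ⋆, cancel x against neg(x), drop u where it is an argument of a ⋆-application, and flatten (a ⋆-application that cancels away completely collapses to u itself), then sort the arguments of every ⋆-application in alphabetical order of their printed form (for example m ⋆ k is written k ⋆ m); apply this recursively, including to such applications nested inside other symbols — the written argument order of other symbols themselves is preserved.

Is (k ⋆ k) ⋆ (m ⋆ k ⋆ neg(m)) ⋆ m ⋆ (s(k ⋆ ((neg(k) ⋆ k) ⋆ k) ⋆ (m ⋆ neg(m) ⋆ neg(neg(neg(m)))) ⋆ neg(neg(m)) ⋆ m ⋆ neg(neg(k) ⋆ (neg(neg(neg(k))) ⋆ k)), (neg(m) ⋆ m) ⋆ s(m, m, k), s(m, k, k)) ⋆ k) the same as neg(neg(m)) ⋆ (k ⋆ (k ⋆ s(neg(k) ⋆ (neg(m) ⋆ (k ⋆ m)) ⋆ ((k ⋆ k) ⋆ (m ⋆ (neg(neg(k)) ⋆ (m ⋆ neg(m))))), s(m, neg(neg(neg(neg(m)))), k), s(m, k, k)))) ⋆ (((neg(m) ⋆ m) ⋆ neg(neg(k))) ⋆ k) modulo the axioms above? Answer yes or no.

Left:  (k ⋆ k) ⋆ (m ⋆ k ⋆ neg(m)) ⋆ m ⋆ (s(k ⋆ ((neg(k) ⋆ k) ⋆ k) ⋆ (m ⋆ neg(m) ⋆ neg(neg(neg(m)))) ⋆ neg(neg(m)) ⋆ m ⋆ neg(neg(k) ⋆ (neg(neg(neg(k))) ⋆ k)), (neg(m) ⋆ m) ⋆ s(m, m, k), s(m, k, k)) ⋆ k)
  Push neg inside:  distribute neg over ⋆ and collapse double neg
  Collect terms:  k ⋆ k ⋆ k ⋆ k ⋆ m ⋆ s(k ⋆ k ⋆ k ⋆ m, s(m, m, k), s(m, k, k))
Right:  neg(neg(m)) ⋆ (k ⋆ (k ⋆ s(neg(k) ⋆ (neg(m) ⋆ (k ⋆ m)) ⋆ ((k ⋆ k) ⋆ (m ⋆ (neg(neg(k)) ⋆ (m ⋆ neg(m))))), s(m, neg(neg(neg(neg(m)))), k), s(m, k, k)))) ⋆ (((neg(m) ⋆ m) ⋆ neg(neg(k))) ⋆ k)
  Push neg inside:  distribute neg over ⋆ and collapse double neg
  Collect:  m ⋆ k ⋆ k ⋆ k ⋆ k ⋆ s(k ⋆ k ⋆ k ⋆ m, s(m, m, k), s(m, k, k))
  Sort:  k ⋆ k ⋆ k ⋆ k ⋆ m ⋆ s(k ⋆ k ⋆ k ⋆ m, s(m, m, k), s(m, k, k))

Answer: yes — both canonical forms are k ⋆ k ⋆ k ⋆ k ⋆ m ⋆ s(k ⋆ k ⋆ k ⋆ m, s(m, m, k), s(m, k, k))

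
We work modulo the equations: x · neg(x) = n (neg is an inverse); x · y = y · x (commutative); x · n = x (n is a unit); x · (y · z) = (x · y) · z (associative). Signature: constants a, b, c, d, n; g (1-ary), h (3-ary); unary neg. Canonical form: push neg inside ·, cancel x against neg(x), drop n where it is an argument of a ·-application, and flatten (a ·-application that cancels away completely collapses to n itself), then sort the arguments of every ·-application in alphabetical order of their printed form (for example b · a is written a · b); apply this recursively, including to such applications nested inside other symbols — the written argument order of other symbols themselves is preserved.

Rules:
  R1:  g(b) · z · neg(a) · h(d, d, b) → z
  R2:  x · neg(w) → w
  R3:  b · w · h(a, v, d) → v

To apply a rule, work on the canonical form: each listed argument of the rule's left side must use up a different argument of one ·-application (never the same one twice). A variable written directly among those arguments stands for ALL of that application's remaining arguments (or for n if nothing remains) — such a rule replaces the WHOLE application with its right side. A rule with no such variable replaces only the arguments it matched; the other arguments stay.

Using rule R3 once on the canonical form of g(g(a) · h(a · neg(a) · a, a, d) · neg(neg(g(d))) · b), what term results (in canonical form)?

Canonical form:  g(b · g(a) · g(d) · h(a, a, d))
R3 matches:  uses b, h(a, a, d);  v := a, w := g(a) · g(d)
Every leftover argument binds to the variable; the entire application is replaced.
Giving:  g(a)

Answer: g(a)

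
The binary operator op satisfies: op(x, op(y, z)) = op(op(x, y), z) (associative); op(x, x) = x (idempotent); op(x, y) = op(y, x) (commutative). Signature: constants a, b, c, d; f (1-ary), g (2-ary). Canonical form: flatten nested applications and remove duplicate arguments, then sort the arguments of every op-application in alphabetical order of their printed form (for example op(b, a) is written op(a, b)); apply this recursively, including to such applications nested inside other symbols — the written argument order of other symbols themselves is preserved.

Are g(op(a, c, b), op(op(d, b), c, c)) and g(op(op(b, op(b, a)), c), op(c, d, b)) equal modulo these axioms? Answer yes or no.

Left:  g(op(a, c, b), op(op(d, b), c, c))
  Descend into:  op(op(d, b), c, c)
  Flatten:  op(d, b, c, c)
  Drop duplicates:  drop duplicate c
  Sort arguments:  op(b, c, d)
  Reassemble:  g(op(a, b, c), op(b, c, d))
Right:  g(op(op(b, op(b, a)), c), op(c, d, b))
  Focus inside:  op(op(b, op(b, a)), c)
  Un-nest:  op(b, b, a, c)
  Drop duplicates:  drop duplicate b
  Sort:  op(a, b, c)
  Rebuild:  g(op(a, b, c), op(b, c, d))

Answer: yes — both canonical forms are g(op(a, b, c), op(b, c, d))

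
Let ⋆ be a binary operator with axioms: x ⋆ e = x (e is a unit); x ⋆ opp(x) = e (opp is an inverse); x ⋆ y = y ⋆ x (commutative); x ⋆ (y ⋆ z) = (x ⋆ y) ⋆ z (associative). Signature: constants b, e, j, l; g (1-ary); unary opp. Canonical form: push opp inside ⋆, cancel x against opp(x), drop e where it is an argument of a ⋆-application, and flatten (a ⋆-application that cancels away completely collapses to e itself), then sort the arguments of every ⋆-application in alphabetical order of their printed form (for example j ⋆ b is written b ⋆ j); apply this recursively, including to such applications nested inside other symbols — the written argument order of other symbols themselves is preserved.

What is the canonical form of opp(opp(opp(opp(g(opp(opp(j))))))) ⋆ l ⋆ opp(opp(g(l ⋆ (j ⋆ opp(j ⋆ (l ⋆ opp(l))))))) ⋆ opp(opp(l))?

Push opp inside:  distribute opp over ⋆ and collapse double opp
Combine occurrences:  g(j) ⋆ l ⋆ l ⋆ g(l)
Order the arguments:  g(j) ⋆ g(l) ⋆ l ⋆ l

Answer: g(j) ⋆ g(l) ⋆ l ⋆ l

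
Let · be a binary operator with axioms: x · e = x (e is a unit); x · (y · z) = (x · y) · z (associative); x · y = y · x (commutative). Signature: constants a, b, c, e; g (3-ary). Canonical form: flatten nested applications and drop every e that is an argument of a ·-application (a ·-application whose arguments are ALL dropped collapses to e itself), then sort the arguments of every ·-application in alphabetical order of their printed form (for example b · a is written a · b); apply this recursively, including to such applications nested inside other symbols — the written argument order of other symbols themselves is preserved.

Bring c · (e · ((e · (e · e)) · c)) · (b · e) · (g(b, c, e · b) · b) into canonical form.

Answer: b · b · c · c · g(b, c, b)

Derivation:
Un-nest:  c · e · e · e · e · c · b · e · g(b, c, e · b) · b
Simplify inside:  g(b, c, e · b)  →  g(b, c, b)
Units out:  drop e (×5)
Sort:  b · b · c · c · g(b, c, b)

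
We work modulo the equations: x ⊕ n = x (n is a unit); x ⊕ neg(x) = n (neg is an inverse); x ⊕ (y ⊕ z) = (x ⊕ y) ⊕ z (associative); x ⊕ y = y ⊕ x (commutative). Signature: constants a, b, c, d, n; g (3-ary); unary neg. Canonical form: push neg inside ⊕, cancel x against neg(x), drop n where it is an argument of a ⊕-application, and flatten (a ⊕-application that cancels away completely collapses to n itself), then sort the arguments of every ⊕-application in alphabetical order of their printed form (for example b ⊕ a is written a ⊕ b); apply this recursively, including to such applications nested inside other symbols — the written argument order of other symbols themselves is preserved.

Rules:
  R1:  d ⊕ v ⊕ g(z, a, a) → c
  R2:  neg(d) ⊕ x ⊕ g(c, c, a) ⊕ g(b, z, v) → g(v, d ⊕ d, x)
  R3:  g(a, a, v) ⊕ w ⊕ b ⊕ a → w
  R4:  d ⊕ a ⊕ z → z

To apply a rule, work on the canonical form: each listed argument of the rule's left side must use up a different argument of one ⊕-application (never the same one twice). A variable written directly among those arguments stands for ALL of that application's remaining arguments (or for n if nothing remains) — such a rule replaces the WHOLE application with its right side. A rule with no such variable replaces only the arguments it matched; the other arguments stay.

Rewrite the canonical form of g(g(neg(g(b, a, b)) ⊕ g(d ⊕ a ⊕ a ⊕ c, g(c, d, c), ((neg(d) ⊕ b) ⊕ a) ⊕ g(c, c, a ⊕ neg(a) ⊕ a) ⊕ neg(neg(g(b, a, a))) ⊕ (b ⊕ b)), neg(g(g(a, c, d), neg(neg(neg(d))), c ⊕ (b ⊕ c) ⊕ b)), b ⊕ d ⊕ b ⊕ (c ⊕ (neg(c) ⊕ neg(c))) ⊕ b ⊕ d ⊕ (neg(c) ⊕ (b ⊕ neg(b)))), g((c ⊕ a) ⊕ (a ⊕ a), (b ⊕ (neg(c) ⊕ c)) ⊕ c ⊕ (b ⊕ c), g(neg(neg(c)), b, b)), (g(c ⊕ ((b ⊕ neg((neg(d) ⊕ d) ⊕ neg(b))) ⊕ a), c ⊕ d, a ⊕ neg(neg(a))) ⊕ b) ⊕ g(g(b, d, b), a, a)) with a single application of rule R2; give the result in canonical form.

Answer: g(g(g(a ⊕ a ⊕ c ⊕ d, g(c, d, c), g(a, d ⊕ d, a ⊕ b ⊕ b ⊕ b)) ⊕ neg(g(b, a, b)), neg(g(g(a, c, d), neg(d), b ⊕ b ⊕ c ⊕ c)), b ⊕ b ⊕ b ⊕ d ⊕ d ⊕ neg(c) ⊕ neg(c)), g(a ⊕ a ⊕ a ⊕ c, b ⊕ b ⊕ c ⊕ c, g(c, b, b)), b ⊕ g(a ⊕ b ⊕ b ⊕ c, c ⊕ d, a ⊕ a) ⊕ g(g(b, d, b), a, a))

Derivation:
Canonical form:  g(g(g(a ⊕ a ⊕ c ⊕ d, g(c, d, c), a ⊕ b ⊕ b ⊕ b ⊕ g(b, a, a) ⊕ g(c, c, a) ⊕ neg(d)) ⊕ neg(g(b, a, b)), neg(g(g(a, c, d), neg(d), b ⊕ b ⊕ c ⊕ c)), b ⊕ b ⊕ b ⊕ d ⊕ d ⊕ neg(c) ⊕ neg(c)), g(a ⊕ a ⊕ a ⊕ c, b ⊕ b ⊕ c ⊕ c, g(c, b, b)), b ⊕ g(a ⊕ b ⊕ b ⊕ c, c ⊕ d, a ⊕ a) ⊕ g(g(b, d, b), a, a))
Apply R2:  consuming g(b, a, a), g(c, c, a), neg(d);  v := a, x := a ⊕ b ⊕ b ⊕ b, z := a
The extension variable absorbs all remaining arguments, so the whole application is rewritten.
Giving:  g(g(g(a ⊕ a ⊕ c ⊕ d, g(c, d, c), g(a, d ⊕ d, a ⊕ b ⊕ b ⊕ b)) ⊕ neg(g(b, a, b)), neg(g(g(a, c, d), neg(d), b ⊕ b ⊕ c ⊕ c)), b ⊕ b ⊕ b ⊕ d ⊕ d ⊕ neg(c) ⊕ neg(c)), g(a ⊕ a ⊕ a ⊕ c, b ⊕ b ⊕ c ⊕ c, g(c, b, b)), b ⊕ g(a ⊕ b ⊕ b ⊕ c, c ⊕ d, a ⊕ a) ⊕ g(g(b, d, b), a, a))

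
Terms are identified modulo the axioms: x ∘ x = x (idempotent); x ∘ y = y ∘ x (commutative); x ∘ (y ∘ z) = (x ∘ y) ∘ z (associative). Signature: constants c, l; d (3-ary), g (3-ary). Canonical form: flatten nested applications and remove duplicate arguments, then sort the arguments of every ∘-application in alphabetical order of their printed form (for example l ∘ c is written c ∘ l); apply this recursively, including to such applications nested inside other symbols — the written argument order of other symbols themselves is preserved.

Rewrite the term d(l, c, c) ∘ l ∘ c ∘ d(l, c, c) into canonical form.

Answer: c ∘ d(l, c, c) ∘ l

Derivation:
Drop duplicates:  drop duplicate d(l, c, c)
Sort:  c ∘ d(l, c, c) ∘ l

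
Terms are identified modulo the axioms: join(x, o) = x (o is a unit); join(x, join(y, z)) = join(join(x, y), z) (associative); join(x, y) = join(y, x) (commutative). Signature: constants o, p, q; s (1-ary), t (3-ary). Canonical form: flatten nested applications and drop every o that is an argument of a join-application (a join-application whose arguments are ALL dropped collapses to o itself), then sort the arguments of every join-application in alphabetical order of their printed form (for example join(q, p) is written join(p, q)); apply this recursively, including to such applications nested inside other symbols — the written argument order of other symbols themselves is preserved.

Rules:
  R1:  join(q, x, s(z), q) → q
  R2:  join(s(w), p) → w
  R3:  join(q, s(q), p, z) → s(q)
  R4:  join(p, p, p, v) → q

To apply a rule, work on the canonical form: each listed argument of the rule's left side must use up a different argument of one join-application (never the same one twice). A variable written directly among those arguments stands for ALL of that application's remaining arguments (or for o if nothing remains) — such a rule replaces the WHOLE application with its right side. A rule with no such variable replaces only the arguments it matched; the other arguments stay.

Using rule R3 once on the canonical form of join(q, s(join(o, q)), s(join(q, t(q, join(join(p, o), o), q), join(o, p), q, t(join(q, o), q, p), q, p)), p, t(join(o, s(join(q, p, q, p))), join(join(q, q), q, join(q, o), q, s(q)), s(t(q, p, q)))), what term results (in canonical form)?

Canonical form:  join(p, q, s(join(p, p, q, q, q, t(q, p, q), t(q, q, p))), s(q), t(s(join(p, p, q, q)), join(q, q, q, q, q, s(q)), s(t(q, p, q))))
Apply R3:  consuming p, q, s(q);  z := join(s(join(p, p, q, q, q, t(q, p, q), t(q, q, p))), t(s(join(p, p, q, q)), join(q, q, q, q, q, s(q)), s(t(q, p, q))))
The variable takes the whole remainder — replace the entire application.
Giving:  s(q)

Answer: s(q)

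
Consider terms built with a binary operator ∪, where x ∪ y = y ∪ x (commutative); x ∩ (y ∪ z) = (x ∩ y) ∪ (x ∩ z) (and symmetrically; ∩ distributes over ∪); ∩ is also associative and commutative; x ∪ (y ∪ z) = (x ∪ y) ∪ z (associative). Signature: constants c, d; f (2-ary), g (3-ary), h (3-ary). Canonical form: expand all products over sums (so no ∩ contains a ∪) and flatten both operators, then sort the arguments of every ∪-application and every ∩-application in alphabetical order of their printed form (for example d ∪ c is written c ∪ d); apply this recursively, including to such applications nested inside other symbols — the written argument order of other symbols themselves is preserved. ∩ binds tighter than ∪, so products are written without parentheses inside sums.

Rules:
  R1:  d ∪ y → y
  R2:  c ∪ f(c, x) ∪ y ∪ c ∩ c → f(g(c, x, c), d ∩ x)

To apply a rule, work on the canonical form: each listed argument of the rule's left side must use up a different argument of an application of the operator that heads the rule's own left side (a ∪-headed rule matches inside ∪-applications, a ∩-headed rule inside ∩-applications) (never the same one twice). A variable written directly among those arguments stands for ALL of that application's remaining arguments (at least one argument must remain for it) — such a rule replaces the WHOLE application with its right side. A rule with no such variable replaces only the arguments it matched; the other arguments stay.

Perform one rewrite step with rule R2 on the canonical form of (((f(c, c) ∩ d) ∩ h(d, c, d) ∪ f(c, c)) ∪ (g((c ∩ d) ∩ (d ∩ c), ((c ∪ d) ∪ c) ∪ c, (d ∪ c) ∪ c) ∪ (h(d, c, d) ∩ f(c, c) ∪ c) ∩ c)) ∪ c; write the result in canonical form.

Answer: f(g(c, c, c), c ∩ d)

Derivation:
Canonical form:  c ∪ c ∩ c ∪ c ∩ f(c, c) ∩ h(d, c, d) ∪ d ∩ f(c, c) ∩ h(d, c, d) ∪ f(c, c) ∪ g(c ∩ c ∩ d ∩ d, c ∪ c ∪ c ∪ d, c ∪ c ∪ d)
Apply R2:  consuming c, c ∩ c, f(c, c);  x := c, y := c ∩ f(c, c) ∩ h(d, c, d) ∪ d ∩ f(c, c) ∩ h(d, c, d) ∪ g(c ∩ c ∩ d ∩ d, c ∪ c ∪ c ∪ d, c ∪ c ∪ d)
The variable takes the whole remainder — replace the entire application.
Giving:  f(g(c, c, c), c ∩ d)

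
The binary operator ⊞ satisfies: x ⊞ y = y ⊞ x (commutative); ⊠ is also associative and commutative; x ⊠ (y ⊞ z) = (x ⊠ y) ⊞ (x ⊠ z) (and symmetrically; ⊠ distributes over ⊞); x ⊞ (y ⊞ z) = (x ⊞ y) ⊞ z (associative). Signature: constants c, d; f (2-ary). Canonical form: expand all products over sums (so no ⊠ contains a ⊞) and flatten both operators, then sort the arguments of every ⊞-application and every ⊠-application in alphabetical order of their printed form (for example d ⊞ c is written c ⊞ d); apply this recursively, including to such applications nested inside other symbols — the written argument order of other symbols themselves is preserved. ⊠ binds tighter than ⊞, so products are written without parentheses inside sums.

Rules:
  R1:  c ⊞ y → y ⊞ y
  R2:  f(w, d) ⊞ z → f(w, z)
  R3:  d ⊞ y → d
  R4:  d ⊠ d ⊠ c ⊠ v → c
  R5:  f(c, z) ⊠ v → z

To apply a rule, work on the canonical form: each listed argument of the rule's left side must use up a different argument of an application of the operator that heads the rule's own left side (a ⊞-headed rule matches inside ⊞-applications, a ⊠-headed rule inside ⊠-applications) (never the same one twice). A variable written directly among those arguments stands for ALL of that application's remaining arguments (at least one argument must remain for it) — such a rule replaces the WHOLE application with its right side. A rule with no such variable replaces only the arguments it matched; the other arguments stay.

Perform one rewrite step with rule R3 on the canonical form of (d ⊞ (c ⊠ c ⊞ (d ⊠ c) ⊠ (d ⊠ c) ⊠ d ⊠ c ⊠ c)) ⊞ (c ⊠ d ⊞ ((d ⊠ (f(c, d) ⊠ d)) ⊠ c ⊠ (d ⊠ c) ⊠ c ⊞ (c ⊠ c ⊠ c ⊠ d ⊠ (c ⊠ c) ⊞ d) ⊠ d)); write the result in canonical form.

Answer: d

Derivation:
Canonical form:  c ⊠ c ⊞ c ⊠ c ⊠ c ⊠ c ⊠ c ⊠ d ⊠ d ⊞ c ⊠ c ⊠ c ⊠ c ⊠ d ⊠ d ⊠ d ⊞ c ⊠ c ⊠ c ⊠ d ⊠ d ⊠ d ⊠ f(c, d) ⊞ c ⊠ d ⊞ d ⊞ d ⊠ d
R3 matches:  uses d;  y := c ⊠ c ⊞ c ⊠ c ⊠ c ⊠ c ⊠ c ⊠ d ⊠ d ⊞ c ⊠ c ⊠ c ⊠ c ⊠ d ⊠ d ⊠ d ⊞ c ⊠ c ⊠ c ⊠ d ⊠ d ⊠ d ⊠ f(c, d) ⊞ c ⊠ d ⊞ d ⊠ d
The variable takes the whole remainder — replace the entire application.
Result:  d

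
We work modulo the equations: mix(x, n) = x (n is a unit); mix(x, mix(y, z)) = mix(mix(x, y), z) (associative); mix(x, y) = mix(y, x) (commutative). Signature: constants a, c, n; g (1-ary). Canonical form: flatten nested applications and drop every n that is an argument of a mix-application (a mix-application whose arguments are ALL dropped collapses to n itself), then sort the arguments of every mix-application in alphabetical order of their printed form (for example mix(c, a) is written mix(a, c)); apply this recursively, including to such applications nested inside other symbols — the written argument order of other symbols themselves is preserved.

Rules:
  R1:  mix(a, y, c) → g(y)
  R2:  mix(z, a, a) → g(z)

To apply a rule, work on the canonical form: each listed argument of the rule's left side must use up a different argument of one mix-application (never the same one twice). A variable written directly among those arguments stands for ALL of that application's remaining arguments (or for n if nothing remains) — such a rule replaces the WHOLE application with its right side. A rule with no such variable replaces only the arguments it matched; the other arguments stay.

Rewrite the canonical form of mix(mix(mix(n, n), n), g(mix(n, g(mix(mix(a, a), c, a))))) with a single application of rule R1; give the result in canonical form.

Answer: g(g(g(mix(a, a))))

Derivation:
Canonical form:  g(g(mix(a, a, a, c)))
Match R1:  consume a, c;  y := mix(a, a)
The variable takes the whole remainder — replace the entire application.
Result:  g(g(g(mix(a, a))))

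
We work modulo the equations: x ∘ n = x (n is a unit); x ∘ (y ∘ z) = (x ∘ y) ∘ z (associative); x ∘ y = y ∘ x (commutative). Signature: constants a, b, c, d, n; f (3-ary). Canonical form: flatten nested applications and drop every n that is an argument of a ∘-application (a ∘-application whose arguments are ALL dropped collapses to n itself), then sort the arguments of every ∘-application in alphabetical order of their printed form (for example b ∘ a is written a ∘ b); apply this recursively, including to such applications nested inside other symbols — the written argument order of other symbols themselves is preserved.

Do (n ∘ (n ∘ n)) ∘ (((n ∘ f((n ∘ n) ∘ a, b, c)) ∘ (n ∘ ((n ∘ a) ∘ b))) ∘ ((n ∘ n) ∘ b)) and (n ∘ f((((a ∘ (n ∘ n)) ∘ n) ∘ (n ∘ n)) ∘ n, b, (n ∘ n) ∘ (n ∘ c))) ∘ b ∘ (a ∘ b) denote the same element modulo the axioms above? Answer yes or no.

Answer: yes — both canonical forms are a ∘ b ∘ b ∘ f(a, b, c)

Derivation:
Left:  (n ∘ (n ∘ n)) ∘ (((n ∘ f((n ∘ n) ∘ a, b, c)) ∘ (n ∘ ((n ∘ a) ∘ b))) ∘ ((n ∘ n) ∘ b))
  Un-nest:  n ∘ n ∘ n ∘ n ∘ f((n ∘ n) ∘ a, b, c) ∘ n ∘ n ∘ a ∘ b ∘ n ∘ n ∘ b
  Simplify inside:  f((n ∘ n) ∘ a, b, c)  →  f(a, b, c)
  Unit:  drop n (×8)
  Sort:  a ∘ b ∘ b ∘ f(a, b, c)
Right:  (n ∘ f((((a ∘ (n ∘ n)) ∘ n) ∘ (n ∘ n)) ∘ n, b, (n ∘ n) ∘ (n ∘ c))) ∘ b ∘ (a ∘ b)
  Un-nest:  n ∘ f((((a ∘ (n ∘ n)) ∘ n) ∘ (n ∘ n)) ∘ n, b, (n ∘ n) ∘ (n ∘ c)) ∘ b ∘ a ∘ b
  Canonicalize subterm:  f((((a ∘ (n ∘ n)) ∘ n) ∘ (n ∘ n)) ∘ n, b, (n ∘ n) ∘ (n ∘ c))  →  f(a, b, c)
  Unit:  drop n
  Sort arguments:  a ∘ b ∘ b ∘ f(a, b, c)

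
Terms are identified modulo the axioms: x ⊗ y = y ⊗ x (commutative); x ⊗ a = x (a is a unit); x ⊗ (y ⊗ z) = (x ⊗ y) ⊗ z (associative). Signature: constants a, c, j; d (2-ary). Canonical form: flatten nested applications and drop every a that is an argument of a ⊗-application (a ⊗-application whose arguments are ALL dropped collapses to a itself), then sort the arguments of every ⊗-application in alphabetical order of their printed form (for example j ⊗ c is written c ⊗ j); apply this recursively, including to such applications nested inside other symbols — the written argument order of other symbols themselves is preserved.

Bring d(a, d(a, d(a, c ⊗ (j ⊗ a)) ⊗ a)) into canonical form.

Answer: d(a, d(a, d(a, c ⊗ j)))

Derivation:
Focus inside:  d(a, c ⊗ (j ⊗ a)) ⊗ a
Canonicalize subterm:  d(a, c ⊗ (j ⊗ a))  →  d(a, c ⊗ j)
Units out:  drop a
Order the arguments:  d(a, c ⊗ j)
Rebuild:  d(a, d(a, d(a, c ⊗ j)))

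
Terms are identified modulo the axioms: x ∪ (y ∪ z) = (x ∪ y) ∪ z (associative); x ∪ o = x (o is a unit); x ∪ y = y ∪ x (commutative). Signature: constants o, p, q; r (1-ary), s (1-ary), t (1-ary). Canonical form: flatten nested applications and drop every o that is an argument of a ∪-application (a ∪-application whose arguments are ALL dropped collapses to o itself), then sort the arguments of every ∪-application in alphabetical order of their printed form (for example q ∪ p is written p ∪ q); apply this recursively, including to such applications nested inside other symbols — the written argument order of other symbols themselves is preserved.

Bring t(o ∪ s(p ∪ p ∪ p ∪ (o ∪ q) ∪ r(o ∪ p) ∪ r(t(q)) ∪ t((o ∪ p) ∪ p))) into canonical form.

Focus inside:  o ∪ s(p ∪ p ∪ p ∪ (o ∪ q) ∪ r(o ∪ p) ∪ r(t(q)) ∪ t((o ∪ p) ∪ p))
Simplify inside:  s(p ∪ p ∪ p ∪ (o ∪ q) ∪ r(o ∪ p) ∪ r(t(q)) ∪ t((o ∪ p) ∪ p))  →  s(p ∪ p ∪ p ∪ q ∪ r(p) ∪ r(t(q)) ∪ t(p ∪ p))
Units out:  drop o
Order the arguments:  s(p ∪ p ∪ p ∪ q ∪ r(p) ∪ r(t(q)) ∪ t(p ∪ p))
Put back:  t(s(p ∪ p ∪ p ∪ q ∪ r(p) ∪ r(t(q)) ∪ t(p ∪ p)))

Answer: t(s(p ∪ p ∪ p ∪ q ∪ r(p) ∪ r(t(q)) ∪ t(p ∪ p)))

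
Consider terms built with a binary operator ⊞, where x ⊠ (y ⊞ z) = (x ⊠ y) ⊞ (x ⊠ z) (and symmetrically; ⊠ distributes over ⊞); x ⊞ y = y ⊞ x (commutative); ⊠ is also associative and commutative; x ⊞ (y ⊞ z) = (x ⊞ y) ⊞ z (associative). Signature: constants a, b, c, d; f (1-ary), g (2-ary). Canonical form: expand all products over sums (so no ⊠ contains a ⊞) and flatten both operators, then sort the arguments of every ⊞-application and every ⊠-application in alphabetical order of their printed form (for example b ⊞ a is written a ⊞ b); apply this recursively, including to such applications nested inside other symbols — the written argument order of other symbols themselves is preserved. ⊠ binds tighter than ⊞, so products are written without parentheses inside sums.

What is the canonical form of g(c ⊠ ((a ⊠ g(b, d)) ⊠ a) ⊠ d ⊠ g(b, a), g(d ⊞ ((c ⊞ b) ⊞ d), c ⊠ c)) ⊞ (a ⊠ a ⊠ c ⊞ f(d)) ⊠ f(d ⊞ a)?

Distribute:  g(a ⊠ a ⊠ c ⊠ d ⊠ g(b, a) ⊠ g(b, d), g(b ⊞ c ⊞ d ⊞ d, c ⊠ c)) ⊞ a ⊠ a ⊠ c ⊠ f(a ⊞ d) ⊞ f(a ⊞ d) ⊠ f(d)
Order the arguments:  a ⊠ a ⊠ c ⊠ f(a ⊞ d) ⊞ f(a ⊞ d) ⊠ f(d) ⊞ g(a ⊠ a ⊠ c ⊠ d ⊠ g(b, a) ⊠ g(b, d), g(b ⊞ c ⊞ d ⊞ d, c ⊠ c))

Answer: a ⊠ a ⊠ c ⊠ f(a ⊞ d) ⊞ f(a ⊞ d) ⊠ f(d) ⊞ g(a ⊠ a ⊠ c ⊠ d ⊠ g(b, a) ⊠ g(b, d), g(b ⊞ c ⊞ d ⊞ d, c ⊠ c))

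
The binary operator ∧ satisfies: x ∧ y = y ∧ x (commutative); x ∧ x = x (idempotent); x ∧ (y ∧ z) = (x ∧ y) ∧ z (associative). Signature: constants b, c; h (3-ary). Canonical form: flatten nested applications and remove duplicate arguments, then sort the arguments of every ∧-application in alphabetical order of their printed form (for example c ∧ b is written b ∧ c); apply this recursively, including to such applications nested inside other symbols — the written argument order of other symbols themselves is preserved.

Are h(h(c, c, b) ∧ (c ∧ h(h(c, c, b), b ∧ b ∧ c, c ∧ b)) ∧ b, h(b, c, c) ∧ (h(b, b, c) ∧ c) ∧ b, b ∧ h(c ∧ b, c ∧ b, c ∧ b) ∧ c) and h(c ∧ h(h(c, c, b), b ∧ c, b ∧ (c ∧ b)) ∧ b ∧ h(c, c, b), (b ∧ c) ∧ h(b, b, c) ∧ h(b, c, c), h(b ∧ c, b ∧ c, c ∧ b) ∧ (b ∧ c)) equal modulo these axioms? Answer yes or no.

Left:  h(h(c, c, b) ∧ (c ∧ h(h(c, c, b), b ∧ b ∧ c, c ∧ b)) ∧ b, h(b, c, c) ∧ (h(b, b, c) ∧ c) ∧ b, b ∧ h(c ∧ b, c ∧ b, c ∧ b) ∧ c)
  Descend into:  h(c, c, b) ∧ (c ∧ h(h(c, c, b), b ∧ b ∧ c, c ∧ b)) ∧ b
  Un-nest:  h(c, c, b) ∧ c ∧ h(h(c, c, b), b ∧ b ∧ c, c ∧ b) ∧ b
  Inside:  h(h(c, c, b), b ∧ b ∧ c, c ∧ b)  →  h(h(c, c, b), b ∧ c, b ∧ c)
  Order the arguments:  b ∧ c ∧ h(c, c, b) ∧ h(h(c, c, b), b ∧ c, b ∧ c)
  Put back:  h(b ∧ c ∧ h(c, c, b) ∧ h(h(c, c, b), b ∧ c, b ∧ c), b ∧ c ∧ h(b, b, c) ∧ h(b, c, c), b ∧ c ∧ h(b ∧ c, b ∧ c, b ∧ c))
Right:  h(c ∧ h(h(c, c, b), b ∧ c, b ∧ (c ∧ b)) ∧ b ∧ h(c, c, b), (b ∧ c) ∧ h(b, b, c) ∧ h(b, c, c), h(b ∧ c, b ∧ c, c ∧ b) ∧ (b ∧ c))
  Work inside:  c ∧ h(h(c, c, b), b ∧ c, b ∧ (c ∧ b)) ∧ b ∧ h(c, c, b)
  Canonicalize subterm:  h(h(c, c, b), b ∧ c, b ∧ (c ∧ b))  →  h(h(c, c, b), b ∧ c, b ∧ c)
  Order the arguments:  b ∧ c ∧ h(c, c, b) ∧ h(h(c, c, b), b ∧ c, b ∧ c)
  Rebuild:  h(b ∧ c ∧ h(c, c, b) ∧ h(h(c, c, b), b ∧ c, b ∧ c), b ∧ c ∧ h(b, b, c) ∧ h(b, c, c), b ∧ c ∧ h(b ∧ c, b ∧ c, b ∧ c))

Answer: yes — both canonical forms are h(b ∧ c ∧ h(c, c, b) ∧ h(h(c, c, b), b ∧ c, b ∧ c), b ∧ c ∧ h(b, b, c) ∧ h(b, c, c), b ∧ c ∧ h(b ∧ c, b ∧ c, b ∧ c))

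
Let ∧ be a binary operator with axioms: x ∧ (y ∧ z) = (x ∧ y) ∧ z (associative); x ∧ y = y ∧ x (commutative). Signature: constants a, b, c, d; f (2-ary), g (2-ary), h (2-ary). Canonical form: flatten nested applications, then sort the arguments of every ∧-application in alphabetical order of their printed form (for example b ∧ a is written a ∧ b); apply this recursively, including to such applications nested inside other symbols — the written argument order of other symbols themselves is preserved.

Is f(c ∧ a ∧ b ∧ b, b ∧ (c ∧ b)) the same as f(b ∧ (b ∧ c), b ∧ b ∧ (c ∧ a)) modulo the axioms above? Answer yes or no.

Left:  f(c ∧ a ∧ b ∧ b, b ∧ (c ∧ b))
  Focus inside:  b ∧ (c ∧ b)
  Flatten:  b ∧ c ∧ b
  Sort arguments:  b ∧ b ∧ c
  Rebuild:  f(a ∧ b ∧ b ∧ c, b ∧ b ∧ c)
Right:  f(b ∧ (b ∧ c), b ∧ b ∧ (c ∧ a))
  Focus inside:  b ∧ b ∧ (c ∧ a)
  Un-nest:  b ∧ b ∧ c ∧ a
  Sort:  a ∧ b ∧ b ∧ c
  Reassemble:  f(b ∧ b ∧ c, a ∧ b ∧ b ∧ c)

Answer: no — f(a ∧ b ∧ b ∧ c, b ∧ b ∧ c) vs f(b ∧ b ∧ c, a ∧ b ∧ b ∧ c)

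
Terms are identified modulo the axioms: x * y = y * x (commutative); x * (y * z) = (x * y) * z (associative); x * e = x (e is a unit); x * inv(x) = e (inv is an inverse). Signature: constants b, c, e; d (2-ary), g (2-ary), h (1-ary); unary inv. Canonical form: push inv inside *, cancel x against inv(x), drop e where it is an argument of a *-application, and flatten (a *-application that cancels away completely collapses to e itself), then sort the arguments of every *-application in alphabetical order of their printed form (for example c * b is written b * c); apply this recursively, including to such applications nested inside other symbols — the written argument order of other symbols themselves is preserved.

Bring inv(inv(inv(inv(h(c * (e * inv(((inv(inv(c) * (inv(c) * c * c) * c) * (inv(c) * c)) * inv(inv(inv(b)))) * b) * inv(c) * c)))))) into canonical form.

Answer: h(c * c)

Derivation:
Push inv inside:  distribute inv over * and collapse double inv
Collect terms:  h(c * c)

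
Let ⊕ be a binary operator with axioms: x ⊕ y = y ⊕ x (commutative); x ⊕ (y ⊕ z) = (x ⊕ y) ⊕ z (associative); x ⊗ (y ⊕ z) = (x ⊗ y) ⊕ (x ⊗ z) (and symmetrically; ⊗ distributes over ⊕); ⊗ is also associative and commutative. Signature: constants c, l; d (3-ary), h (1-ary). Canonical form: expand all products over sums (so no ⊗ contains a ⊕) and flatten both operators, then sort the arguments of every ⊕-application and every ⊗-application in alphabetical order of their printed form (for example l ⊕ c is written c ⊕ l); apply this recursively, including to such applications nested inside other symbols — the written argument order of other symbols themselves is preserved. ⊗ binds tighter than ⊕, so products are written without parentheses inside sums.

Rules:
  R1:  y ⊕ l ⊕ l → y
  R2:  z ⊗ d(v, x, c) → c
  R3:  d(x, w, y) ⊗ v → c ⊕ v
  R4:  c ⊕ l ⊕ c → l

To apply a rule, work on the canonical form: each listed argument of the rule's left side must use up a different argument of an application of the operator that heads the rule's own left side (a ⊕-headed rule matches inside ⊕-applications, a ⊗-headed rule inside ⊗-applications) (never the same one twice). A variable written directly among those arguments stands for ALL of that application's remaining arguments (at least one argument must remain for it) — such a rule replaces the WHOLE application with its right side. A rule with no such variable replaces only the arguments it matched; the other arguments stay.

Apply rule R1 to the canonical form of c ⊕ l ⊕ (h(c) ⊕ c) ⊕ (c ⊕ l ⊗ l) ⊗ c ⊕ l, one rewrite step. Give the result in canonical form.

Answer: c ⊕ c ⊕ c ⊗ c ⊕ c ⊗ l ⊗ l ⊕ h(c)

Derivation:
Canonical form:  c ⊕ c ⊕ c ⊗ c ⊕ c ⊗ l ⊗ l ⊕ h(c) ⊕ l ⊕ l
Match R1:  consume l, l;  y := c ⊕ c ⊕ c ⊗ c ⊕ c ⊗ l ⊗ l ⊕ h(c)
The extension variable absorbs all remaining arguments, so the whole application is rewritten.
Result:  c ⊕ c ⊕ c ⊗ c ⊕ c ⊗ l ⊗ l ⊕ h(c)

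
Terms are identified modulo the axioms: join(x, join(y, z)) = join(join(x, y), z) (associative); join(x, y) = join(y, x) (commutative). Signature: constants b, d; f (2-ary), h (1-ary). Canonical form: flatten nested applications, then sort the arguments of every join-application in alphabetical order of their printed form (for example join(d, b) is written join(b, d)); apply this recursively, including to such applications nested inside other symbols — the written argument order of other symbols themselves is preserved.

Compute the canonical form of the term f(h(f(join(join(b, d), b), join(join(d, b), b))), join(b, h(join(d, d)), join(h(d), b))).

Answer: f(h(f(join(b, b, d), join(b, b, d))), join(b, b, h(d), h(join(d, d))))

Derivation:
Focus inside:  join(b, h(join(d, d)), join(h(d), b))
Flatten:  join(b, h(join(d, d)), h(d), b)
Sort:  join(b, b, h(d), h(join(d, d)))
Put back:  f(h(f(join(b, b, d), join(b, b, d))), join(b, b, h(d), h(join(d, d))))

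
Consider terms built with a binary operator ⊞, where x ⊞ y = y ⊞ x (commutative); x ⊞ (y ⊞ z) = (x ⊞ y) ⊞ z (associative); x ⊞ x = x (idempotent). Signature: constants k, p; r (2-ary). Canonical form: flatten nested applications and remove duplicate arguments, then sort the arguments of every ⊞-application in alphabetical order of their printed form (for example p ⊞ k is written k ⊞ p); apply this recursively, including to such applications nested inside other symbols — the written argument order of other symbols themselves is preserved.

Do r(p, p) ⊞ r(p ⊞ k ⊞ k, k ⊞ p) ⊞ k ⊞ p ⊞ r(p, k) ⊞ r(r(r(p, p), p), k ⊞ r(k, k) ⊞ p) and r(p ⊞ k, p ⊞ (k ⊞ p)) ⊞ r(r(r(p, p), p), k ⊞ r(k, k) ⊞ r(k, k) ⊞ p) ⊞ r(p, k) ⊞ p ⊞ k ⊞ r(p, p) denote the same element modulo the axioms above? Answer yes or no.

Left:  r(p, p) ⊞ r(p ⊞ k ⊞ k, k ⊞ p) ⊞ k ⊞ p ⊞ r(p, k) ⊞ r(r(r(p, p), p), k ⊞ r(k, k) ⊞ p)
  Canonicalize subterm:  r(p ⊞ k ⊞ k, k ⊞ p)  →  r(k ⊞ p, k ⊞ p)
  Inside:  r(r(r(p, p), p), k ⊞ r(k, k) ⊞ p)  →  r(r(r(p, p), p), k ⊞ p ⊞ r(k, k))
  Sort arguments:  k ⊞ p ⊞ r(k ⊞ p, k ⊞ p) ⊞ r(p, k) ⊞ r(p, p) ⊞ r(r(r(p, p), p), k ⊞ p ⊞ r(k, k))
Right:  r(p ⊞ k, p ⊞ (k ⊞ p)) ⊞ r(r(r(p, p), p), k ⊞ r(k, k) ⊞ r(k, k) ⊞ p) ⊞ r(p, k) ⊞ p ⊞ k ⊞ r(p, p)
  Simplify inside:  r(p ⊞ k, p ⊞ (k ⊞ p))  →  r(k ⊞ p, k ⊞ p)
  Inside:  r(r(r(p, p), p), k ⊞ r(k, k) ⊞ r(k, k) ⊞ p)  →  r(r(r(p, p), p), k ⊞ p ⊞ r(k, k))
  Sort:  k ⊞ p ⊞ r(k ⊞ p, k ⊞ p) ⊞ r(p, k) ⊞ r(p, p) ⊞ r(r(r(p, p), p), k ⊞ p ⊞ r(k, k))

Answer: yes — both canonical forms are k ⊞ p ⊞ r(k ⊞ p, k ⊞ p) ⊞ r(p, k) ⊞ r(p, p) ⊞ r(r(r(p, p), p), k ⊞ p ⊞ r(k, k))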